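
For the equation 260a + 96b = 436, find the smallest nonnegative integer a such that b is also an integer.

5

gcd(260, 96) = 4  (260 = 2×96 + 68, 96 = 1×68 + 28, 68 = 2×28 + 12, 28 = 2×12 + 4, 12 = 3×4).
4 divides 436, so solutions exist.
Back-substituting, 260×(-7) + 96×(19) = 4.
Scale by 436/4 = 109: (a₀, b₀) = (-763, 2071).
General solution: a = -763 + 24t, b = 2071 - 65t for integer t.
a ≥ 0: smallest is -763 mod 24 = 5 (at t = 32), with b = -9.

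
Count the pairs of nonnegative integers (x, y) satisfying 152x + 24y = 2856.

7

gcd(152, 24) = 8  (152 = 6×24 + 8, 24 = 3×8).
Back-substituting, 152×(1) + 24×(-6) = 8.
Scale by 357: one solution is (357, -2142). Reduce x mod 3: (0, 119).
General: x = 0 + 3t, y = 119 - 19t.
x ≥ 0 ⇒ t ≥ 0; y ≥ 0 ⇒ t ≤ 6. So t ∈ [0, 6]: 7 solutions.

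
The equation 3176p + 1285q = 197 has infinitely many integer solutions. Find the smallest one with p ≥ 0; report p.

1262

gcd(3176, 1285) = 1.
1 divides 197, so solutions exist.
By Bézout, 3176×(176) + 1285×(-435) = 1.
Scale by 197/1 = 197: (p₀, q₀) = (34672, -85695).
General solution: p = 34672 + 1285t, q = -85695 - 3176t for integer t.
p ≥ 0: smallest is 34672 mod 1285 = 1262 (at t = -26), with q = -3119.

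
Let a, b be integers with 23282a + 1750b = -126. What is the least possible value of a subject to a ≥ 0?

82

gcd(23282, 1750):
  23282 = 13*1750 + 532
  1750 = 3*532 + 154
  532 = 3*154 + 70
  154 = 2*70 + 14
  70 = 5*14
so gcd(23282, 1750) = 14.
14 divides -126, so solutions exist.
Back-substitute for Bézout coefficients:
  14 = 154 - 2*70
  ... = 23282*(-23) + 1750*(306)
Scale by -126/14 = -9: (a₀, b₀) = (207, -2754).
General solution: a = 207 + 125t, b = -2754 - 1663t for integer t.
a ≥ 0: smallest is 207 mod 125 = 82 (at t = -1), with b = -1091.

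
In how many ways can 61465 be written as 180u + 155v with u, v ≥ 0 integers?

gcd(180, 155) = 5  (180 = 1·155 + 25, 155 = 6·25 + 5, 25 = 5·5).
Back-substituting, 180·(-6) + 155·(7) = 5.
Scale by 12293: one solution is (-73758, 86051). Reduce u mod 31: (22, 371).
General: u = 22 + 31t, v = 371 - 36t.
u ≥ 0 ⇒ t ≥ 0; v ≥ 0 ⇒ t ≤ 10. So t ∈ [0, 10]: 11 solutions.

11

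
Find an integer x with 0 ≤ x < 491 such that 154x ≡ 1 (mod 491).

gcd(491, 154) = 1  (491 = 3×154 + 29, 154 = 5×29 + 9, 29 = 3×9 + 2, 9 = 4×2 + 1, 2 = 2×1).
Back-substituting, 154×(220) + 491×(-69) = 1.
So 154×220 ≡ 1 (mod 491), and 220 mod 491 = 220.

220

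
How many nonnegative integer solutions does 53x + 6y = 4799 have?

gcd(53, 6) = 1.
By Bézout, 53*(-1) + 6*(9) = 1.
One solution: (1, 791).
General: x = 1 + 6t, y = 791 - 53t.
x ≥ 0 ⇒ t ≥ 0; y ≥ 0 ⇒ t ≤ 14. So t ∈ [0, 14]: 15 solutions.

15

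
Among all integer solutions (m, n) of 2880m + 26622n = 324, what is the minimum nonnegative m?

906

gcd(26622, 2880):
  26622 = 9·2880 + 702
  2880 = 4·702 + 72
  702 = 9·72 + 54
  72 = 1·54 + 18
  54 = 3·18
so gcd(26622, 2880) = 18.
18 divides 324, so solutions exist.
Back-substitute for Bézout coefficients:
  18 = 72 - 1·54
  ... = 2880·(379) + 26622·(-41)
Scale by 324/18 = 18: (m₀, n₀) = (6822, -738).
General solution: m = 6822 + 1479t, n = -738 - 160t for integer t.
m ≥ 0: smallest is 6822 mod 1479 = 906 (at t = -4), with n = -98.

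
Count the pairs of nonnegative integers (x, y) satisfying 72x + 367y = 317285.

gcd(367, 72) = 1  (367 = 5*72 + 7, 72 = 10*7 + 2, 7 = 3*2 + 1, 2 = 2*1).
Back-substituting, 72*(-158) + 367*(31) = 1.
Scale by 317285: one solution is (-50131030, 9835835). Reduce x mod 367: (69, 851).
General: x = 69 + 367t, y = 851 - 72t.
x ≥ 0 ⇒ t ≥ 0; y ≥ 0 ⇒ t ≤ 11. So t ∈ [0, 11]: 12 solutions.

12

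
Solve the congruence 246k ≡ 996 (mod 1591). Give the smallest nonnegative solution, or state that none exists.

gcd(1591, 246) = 1  (1591 = 6×246 + 115, 246 = 2×115 + 16, 115 = 7×16 + 3, 16 = 5×3 + 1, 3 = 3×1).
1 divides 996, so solutions exist.
Back-substituting, 246×(498) + 1591×(-77) = 1.
So 246×(498) ≡ 1 (mod 1591); multiply by 996: k ≡ 496008 (mod 1591).
Smallest nonnegative: k = 496008 mod 1591 = 1207.

1207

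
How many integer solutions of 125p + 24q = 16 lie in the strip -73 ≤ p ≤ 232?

13

gcd(125, 24):
  125 = 5·24 + 5
  24 = 4·5 + 4
  5 = 1·4 + 1
  4 = 4·1
so gcd(125, 24) = 1.
Back-substitute for Bézout coefficients:
  1 = 5 - 1·4
  ... = 125·(5) + 24·(-26)
Scale by 16: particular solution (80, -416); reduce p mod 24: (8, -41).
General solution: p = 8 + 24t, q = -41 - 125t for integer t.
-73 ≤ 8 + 24t ≤ 232 gives t ∈ [-3, 9], which is 13 values.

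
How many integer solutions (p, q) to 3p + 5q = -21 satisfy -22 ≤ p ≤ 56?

16

gcd(5, 3) = 1  (5 = 1*3 + 2, 3 = 1*2 + 1, 2 = 2*1).
Back-substituting, 3*(2) + 5*(-1) = 1.
Scale by -21: particular solution (-42, 21); reduce p mod 5: (3, -6).
General solution: p = 3 + 5t, q = -6 - 3t for integer t.
-22 ≤ 3 + 5t ≤ 56 gives t ∈ [-5, 10], which is 16 values.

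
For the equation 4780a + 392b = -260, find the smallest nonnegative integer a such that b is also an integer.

gcd(4780, 392):
  4780 = 12·392 + 76
  392 = 5·76 + 12
  76 = 6·12 + 4
  12 = 3·4
so gcd(4780, 392) = 4.
4 divides -260, so solutions exist.
Back-substitute for Bézout coefficients:
  4 = 76 - 6·12
  ... = 4780·(31) + 392·(-378)
Scale by -260/4 = -65: (a₀, b₀) = (-2015, 24570).
General solution: a = -2015 + 98t, b = 24570 - 1195t for integer t.
a ≥ 0: smallest is -2015 mod 98 = 43 (at t = 21), with b = -525.

43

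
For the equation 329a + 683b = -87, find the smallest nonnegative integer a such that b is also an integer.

608

gcd(683, 329):
  683 = 2×329 + 25
  329 = 13×25 + 4
  25 = 6×4 + 1
  4 = 4×1
so gcd(683, 329) = 1.
1 divides -87, so solutions exist.
Back-substitute for Bézout coefficients:
  1 = 25 - 6×4
  ... = 329×(-164) + 683×(79)
Scale by -87/1 = -87: (a₀, b₀) = (14268, -6873).
General solution: a = 14268 + 683t, b = -6873 - 329t for integer t.
a ≥ 0: smallest is 14268 mod 683 = 608 (at t = -20), with b = -293.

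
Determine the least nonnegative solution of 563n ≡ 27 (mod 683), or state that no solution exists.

51

gcd(683, 563) = 1.
1 divides 27, so solutions exist.
By Bézout, 563×(-74) + 683×(61) = 1.
So 563×(-74) ≡ 1 (mod 683); multiply by 27: n ≡ -1998 (mod 683).
Smallest nonnegative: n = -1998 mod 683 = 51.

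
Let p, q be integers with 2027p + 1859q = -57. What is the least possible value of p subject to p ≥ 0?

564

gcd(2027, 1859) = 1.
1 divides -57, so solutions exist.
By Bézout, 2027×(675) + 1859×(-736) = 1.
Scale by -57/1 = -57: (p₀, q₀) = (-38475, 41952).
General solution: p = -38475 + 1859t, q = 41952 - 2027t for integer t.
p ≥ 0: smallest is -38475 mod 1859 = 564 (at t = 21), with q = -615.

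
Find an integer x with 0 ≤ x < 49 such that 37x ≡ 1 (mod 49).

gcd(49, 37) = 1  (49 = 1·37 + 12, 37 = 3·12 + 1, 12 = 12·1).
Back-substituting, 37·(4) + 49·(-3) = 1.
So 37·4 ≡ 1 (mod 49), and 4 mod 49 = 4.

4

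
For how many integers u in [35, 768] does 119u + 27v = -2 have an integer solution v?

27

gcd(119, 27):
  119 = 4·27 + 11
  27 = 2·11 + 5
  11 = 2·5 + 1
  5 = 5·1
so gcd(119, 27) = 1.
Back-substitute for Bézout coefficients:
  1 = 11 - 2·5
  ... = 119·(5) + 27·(-22)
Scale by -2: particular solution (-10, 44); reduce u mod 27: (17, -75).
General solution: u = 17 + 27t, v = -75 - 119t for integer t.
35 ≤ 17 + 27t ≤ 768 gives t ∈ [1, 27], which is 27 values.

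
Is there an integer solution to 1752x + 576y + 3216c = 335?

gcd(1752, 576) = 24  (1752 = 3×576 + 24, 576 = 24×24).
gcd(24, 3216) = 24.
24 does not divide 335 (remainder 23), so no integer solutions.

no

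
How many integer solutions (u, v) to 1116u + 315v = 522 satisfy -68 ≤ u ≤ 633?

gcd(1116, 315) = 9  (1116 = 3*315 + 171, 315 = 1*171 + 144, 171 = 1*144 + 27, 144 = 5*27 + 9, 27 = 3*9).
Back-substituting, 1116*(-11) + 315*(39) = 9.
Scale by 58: particular solution (-638, 2262); reduce u mod 35: (27, -94).
General solution: u = 27 + 35t, v = -94 - 124t for integer t.
-68 ≤ 27 + 35t ≤ 633 gives t ∈ [-2, 17], which is 20 values.

20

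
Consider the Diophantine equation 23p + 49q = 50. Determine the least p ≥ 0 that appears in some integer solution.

gcd(49, 23) = 1  (49 = 2×23 + 3, 23 = 7×3 + 2, 3 = 1×2 + 1, 2 = 2×1).
1 divides 50, so solutions exist.
Back-substituting, 23×(-17) + 49×(8) = 1.
Scale by 50/1 = 50: (p₀, q₀) = (-850, 400).
General solution: p = -850 + 49t, q = 400 - 23t for integer t.
p ≥ 0: smallest is -850 mod 49 = 32 (at t = 18), with q = -14.

32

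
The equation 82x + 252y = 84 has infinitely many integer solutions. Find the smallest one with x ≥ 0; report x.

gcd(252, 82) = 2.
2 divides 84, so solutions exist.
By Bézout, 82×(-43) + 252×(14) = 2.
Scale by 84/2 = 42: (x₀, y₀) = (-1806, 588).
General solution: x = -1806 + 126t, y = 588 - 41t for integer t.
x ≥ 0: smallest is -1806 mod 126 = 84 (at t = 15), with y = -27.

84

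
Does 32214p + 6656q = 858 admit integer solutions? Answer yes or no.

yes

gcd(32214, 6656) = 26.
26 divides 858, so integer solutions exist.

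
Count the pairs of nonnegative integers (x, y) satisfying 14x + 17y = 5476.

23

gcd(17, 14) = 1.
By Bézout, 14·(-6) + 17·(5) = 1.
One solution: (5, 318).
General: x = 5 + 17t, y = 318 - 14t.
x ≥ 0 ⇒ t ≥ 0; y ≥ 0 ⇒ t ≤ 22. So t ∈ [0, 22]: 23 solutions.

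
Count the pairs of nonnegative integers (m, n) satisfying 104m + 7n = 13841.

gcd(104, 7) = 1.
By Bézout, 104×(-1) + 7×(15) = 1.
One solution: (5, 1903).
General: m = 5 + 7t, n = 1903 - 104t.
m ≥ 0 ⇒ t ≥ 0; n ≥ 0 ⇒ t ≤ 18. So t ∈ [0, 18]: 19 solutions.

19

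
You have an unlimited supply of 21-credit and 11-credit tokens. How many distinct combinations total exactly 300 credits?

1

Need nonnegative integers with 21j + 11k = 300.
gcd(21, 11) = 1, and 21·(-1) + 11·(2) = 1.
So (j₀, k₀) = (-300, 600); general j = -300 + 11t, k = 600 - 21t.
j ≥ 0 ⇒ t ≥ 28; k ≥ 0 ⇒ t ≤ 28. That's 1 value of t.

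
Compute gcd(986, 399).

gcd(986, 399):
  986 = 2·399 + 188
  399 = 2·188 + 23
  188 = 8·23 + 4
  23 = 5·4 + 3
  4 = 1·3 + 1
  3 = 3·1
so gcd(986, 399) = 1.

1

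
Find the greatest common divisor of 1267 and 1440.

1

gcd(1440, 1267):
  1440 = 1·1267 + 173
  1267 = 7·173 + 56
  173 = 3·56 + 5
  56 = 11·5 + 1
  5 = 5·1
so gcd(1440, 1267) = 1.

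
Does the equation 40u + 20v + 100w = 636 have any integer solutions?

gcd(40, 20) = 20.
gcd(20, 100) = 20.
20 does not divide 636 (remainder 16), so no integer solutions.

no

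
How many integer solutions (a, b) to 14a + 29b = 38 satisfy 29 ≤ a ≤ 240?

gcd(29, 14) = 1.
By Bézout, 14×(-2) + 29×(1) = 1.
Particular solution: (11, -4).
General solution: a = 11 + 29t, b = -4 - 14t for integer t.
29 ≤ 11 + 29t ≤ 240 gives t ∈ [1, 7], which is 7 values.

7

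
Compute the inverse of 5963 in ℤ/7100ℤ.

gcd(7100, 5963):
  7100 = 1*5963 + 1137
  5963 = 5*1137 + 278
  1137 = 4*278 + 25
  278 = 11*25 + 3
  25 = 8*3 + 1
  3 = 3*1
so gcd(7100, 5963) = 1.
Back-substitute for Bézout coefficients:
  1 = 25 - 8*3
  ... = 5963*(-2273) + 7100*(1909)
So 5963*-2273 ≡ 1 (mod 7100), and -2273 mod 7100 = 4827.

4827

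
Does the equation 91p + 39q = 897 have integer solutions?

gcd(91, 39) = 13  (91 = 2*39 + 13, 39 = 3*13).
13 divides 897, so integer solutions exist.

yes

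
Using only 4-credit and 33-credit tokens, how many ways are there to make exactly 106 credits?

1

Need nonnegative integers with 4j + 33k = 106.
gcd(4, 33) = 1, and 4·(-8) + 33·(1) = 1.
So (j₀, k₀) = (-848, 106); general j = -848 + 33t, k = 106 - 4t.
j ≥ 0 ⇒ t ≥ 26; k ≥ 0 ⇒ t ≤ 26. That's 1 value of t.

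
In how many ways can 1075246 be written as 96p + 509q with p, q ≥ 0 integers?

gcd(509, 96) = 1.
By Bézout, 96*(228) + 509*(-43) = 1.
One solution: (310, 2054).
General: p = 310 + 509t, q = 2054 - 96t.
p ≥ 0 ⇒ t ≥ 0; q ≥ 0 ⇒ t ≤ 21. So t ∈ [0, 21]: 22 solutions.

22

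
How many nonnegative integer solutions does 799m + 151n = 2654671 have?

gcd(799, 151) = 1  (799 = 5*151 + 44, 151 = 3*44 + 19, 44 = 2*19 + 6, 19 = 3*6 + 1, 6 = 6*1).
Back-substituting, 799*(-24) + 151*(127) = 1.
Scale by 2654671: one solution is (-63712104, 337143217). Reduce m mod 151: (81, 17152).
General: m = 81 + 151t, n = 17152 - 799t.
m ≥ 0 ⇒ t ≥ 0; n ≥ 0 ⇒ t ≤ 21. So t ∈ [0, 21]: 22 solutions.

22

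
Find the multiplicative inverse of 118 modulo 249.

19

gcd(249, 118) = 1  (249 = 2×118 + 13, 118 = 9×13 + 1, 13 = 13×1).
Back-substituting, 118×(19) + 249×(-9) = 1.
So 118×19 ≡ 1 (mod 249), and 19 mod 249 = 19.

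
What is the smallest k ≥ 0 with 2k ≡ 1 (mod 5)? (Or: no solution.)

gcd(5, 2) = 1  (5 = 2·2 + 1, 2 = 2·1).
1 divides 1, so solutions exist.
Back-substituting, 2·(-2) + 5·(1) = 1.
So 2·(-2) ≡ 1 (mod 5); multiply by 1: k ≡ -2 (mod 5).
Smallest nonnegative: k = -2 mod 5 = 3.

3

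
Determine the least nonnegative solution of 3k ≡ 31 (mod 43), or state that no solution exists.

39

gcd(43, 3):
  43 = 14×3 + 1
  3 = 3×1
so gcd(43, 3) = 1.
1 divides 31, so solutions exist.
Back-substitute for Bézout coefficients:
  1 = 43 - 14×3
  ... = 3×(-14) + 43×(1)
So 3×(-14) ≡ 1 (mod 43); multiply by 31: k ≡ -434 (mod 43).
Smallest nonnegative: k = -434 mod 43 = 39.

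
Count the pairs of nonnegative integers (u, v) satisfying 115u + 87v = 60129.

6

gcd(115, 87) = 1.
By Bézout, 115*(28) + 87*(-37) = 1.
One solution: (75, 592).
General: u = 75 + 87t, v = 592 - 115t.
u ≥ 0 ⇒ t ≥ 0; v ≥ 0 ⇒ t ≤ 5. So t ∈ [0, 5]: 6 solutions.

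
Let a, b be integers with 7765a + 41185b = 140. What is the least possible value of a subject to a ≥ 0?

gcd(41185, 7765):
  41185 = 5×7765 + 2360
  7765 = 3×2360 + 685
  2360 = 3×685 + 305
  685 = 2×305 + 75
  305 = 4×75 + 5
  75 = 15×5
so gcd(41185, 7765) = 5.
5 divides 140, so solutions exist.
Back-substitute for Bézout coefficients:
  5 = 305 - 4×75
  ... = 7765×(-541) + 41185×(102)
Scale by 140/5 = 28: (a₀, b₀) = (-15148, 2856).
General solution: a = -15148 + 8237t, b = 2856 - 1553t for integer t.
a ≥ 0: smallest is -15148 mod 8237 = 1326 (at t = 2), with b = -250.

1326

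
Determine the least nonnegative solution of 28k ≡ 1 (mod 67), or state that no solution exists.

gcd(67, 28):
  67 = 2·28 + 11
  28 = 2·11 + 6
  11 = 1·6 + 5
  6 = 1·5 + 1
  5 = 5·1
so gcd(67, 28) = 1.
1 divides 1, so solutions exist.
Back-substitute for Bézout coefficients:
  1 = 6 - 1·5
  ... = 28·(12) + 67·(-5)
So 28·(12) ≡ 1 (mod 67); multiply by 1: k ≡ 12 (mod 67).
Smallest nonnegative: k = 12 mod 67 = 12.

12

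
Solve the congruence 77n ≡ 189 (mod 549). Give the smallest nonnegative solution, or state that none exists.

gcd(549, 77) = 1.
1 divides 189, so solutions exist.
By Bézout, 77×(164) + 549×(-23) = 1.
So 77×(164) ≡ 1 (mod 549); multiply by 189: n ≡ 30996 (mod 549).
Smallest nonnegative: n = 30996 mod 549 = 252.

252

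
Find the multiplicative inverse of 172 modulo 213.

gcd(213, 172) = 1.
By Bézout, 172*(-26) + 213*(21) = 1.
So 172*-26 ≡ 1 (mod 213), and -26 mod 213 = 187.

187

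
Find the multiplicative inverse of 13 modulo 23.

16

gcd(23, 13) = 1.
By Bézout, 13*(-7) + 23*(4) = 1.
So 13*-7 ≡ 1 (mod 23), and -7 mod 23 = 16.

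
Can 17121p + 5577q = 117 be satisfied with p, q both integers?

gcd(17121, 5577) = 39.
39 divides 117, so integer solutions exist.

yes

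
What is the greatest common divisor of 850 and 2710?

gcd(2710, 850):
  2710 = 3×850 + 160
  850 = 5×160 + 50
  160 = 3×50 + 10
  50 = 5×10
so gcd(2710, 850) = 10.

10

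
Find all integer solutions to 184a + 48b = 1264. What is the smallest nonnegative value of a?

gcd(184, 48):
  184 = 3·48 + 40
  48 = 1·40 + 8
  40 = 5·8
so gcd(184, 48) = 8.
8 divides 1264, so solutions exist.
Back-substitute for Bézout coefficients:
  8 = 48 - 1·40
  ... = 184·(-1) + 48·(4)
Scale by 1264/8 = 158: (a₀, b₀) = (-158, 632).
General solution: a = -158 + 6t, b = 632 - 23t for integer t.
a ≥ 0: smallest is -158 mod 6 = 4 (at t = 27), with b = 11.

4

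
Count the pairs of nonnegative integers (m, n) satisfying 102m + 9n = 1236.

4

gcd(102, 9) = 3  (102 = 11×9 + 3, 9 = 3×3).
Back-substituting, 102×(1) + 9×(-11) = 3.
Scale by 412: one solution is (412, -4532). Reduce m mod 3: (1, 126).
General: m = 1 + 3t, n = 126 - 34t.
m ≥ 0 ⇒ t ≥ 0; n ≥ 0 ⇒ t ≤ 3. So t ∈ [0, 3]: 4 solutions.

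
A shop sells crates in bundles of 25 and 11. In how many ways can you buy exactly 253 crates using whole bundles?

Need nonnegative integers with 25j + 11k = 253.
gcd(25, 11) = 1, and 25·(4) + 11·(-9) = 1.
So (j₀, k₀) = (1012, -2277); general j = 1012 + 11t, k = -2277 - 25t.
j ≥ 0 ⇒ t ≥ -92; k ≥ 0 ⇒ t ≤ -92. That's 1 value of t.

1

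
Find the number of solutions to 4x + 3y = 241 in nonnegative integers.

gcd(4, 3):
  4 = 1*3 + 1
  3 = 3*1
so gcd(4, 3) = 1.
Back-substitute for Bézout coefficients:
  1 = 4 - 1*3
  ... = 4*(1) + 3*(-1)
Scale by 241: one solution is (241, -241). Reduce x mod 3: (1, 79).
General: x = 1 + 3t, y = 79 - 4t.
x ≥ 0 ⇒ t ≥ 0; y ≥ 0 ⇒ t ≤ 19. So t ∈ [0, 19]: 20 solutions.

20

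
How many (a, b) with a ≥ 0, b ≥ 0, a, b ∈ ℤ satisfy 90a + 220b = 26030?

13

gcd(220, 90):
  220 = 2*90 + 40
  90 = 2*40 + 10
  40 = 4*10
so gcd(220, 90) = 10.
Back-substitute for Bézout coefficients:
  10 = 90 - 2*40
  ... = 90*(5) + 220*(-2)
Scale by 2603: one solution is (13015, -5206). Reduce a mod 22: (13, 113).
General: a = 13 + 22t, b = 113 - 9t.
a ≥ 0 ⇒ t ≥ 0; b ≥ 0 ⇒ t ≤ 12. So t ∈ [0, 12]: 13 solutions.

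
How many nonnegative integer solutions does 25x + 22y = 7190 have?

gcd(25, 22):
  25 = 1*22 + 3
  22 = 7*3 + 1
  3 = 3*1
so gcd(25, 22) = 1.
Back-substitute for Bézout coefficients:
  1 = 22 - 7*3
  ... = 25*(-7) + 22*(8)
Scale by 7190: one solution is (-50330, 57520). Reduce x mod 22: (6, 320).
General: x = 6 + 22t, y = 320 - 25t.
x ≥ 0 ⇒ t ≥ 0; y ≥ 0 ⇒ t ≤ 12. So t ∈ [0, 12]: 13 solutions.

13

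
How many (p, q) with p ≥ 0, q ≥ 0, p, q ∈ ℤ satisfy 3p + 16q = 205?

4

gcd(16, 3) = 1.
By Bézout, 3*(-5) + 16*(1) = 1.
One solution: (15, 10).
General: p = 15 + 16t, q = 10 - 3t.
p ≥ 0 ⇒ t ≥ 0; q ≥ 0 ⇒ t ≤ 3. So t ∈ [0, 3]: 4 solutions.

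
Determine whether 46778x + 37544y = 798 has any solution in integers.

yes

gcd(46778, 37544) = 38  (46778 = 1·37544 + 9234, 37544 = 4·9234 + 608, 9234 = 15·608 + 114, 608 = 5·114 + 38, 114 = 3·38).
38 divides 798, so integer solutions exist.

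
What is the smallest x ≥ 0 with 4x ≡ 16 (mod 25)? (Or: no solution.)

gcd(25, 4) = 1  (25 = 6×4 + 1, 4 = 4×1).
1 divides 16, so solutions exist.
Back-substituting, 4×(-6) + 25×(1) = 1.
So 4×(-6) ≡ 1 (mod 25); multiply by 16: x ≡ -96 (mod 25).
Smallest nonnegative: x = -96 mod 25 = 4.

4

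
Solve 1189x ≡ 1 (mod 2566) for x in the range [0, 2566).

gcd(2566, 1189):
  2566 = 2×1189 + 188
  1189 = 6×188 + 61
  188 = 3×61 + 5
  61 = 12×5 + 1
  5 = 5×1
so gcd(2566, 1189) = 1.
Back-substitute for Bézout coefficients:
  1 = 61 - 12×5
  ... = 1189×(505) + 2566×(-234)
So 1189×505 ≡ 1 (mod 2566), and 505 mod 2566 = 505.

505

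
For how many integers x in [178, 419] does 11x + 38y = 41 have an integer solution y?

gcd(38, 11) = 1.
By Bézout, 11×(7) + 38×(-2) = 1.
Particular solution: (21, -5).
General solution: x = 21 + 38t, y = -5 - 11t for integer t.
178 ≤ 21 + 38t ≤ 419 gives t ∈ [5, 10], which is 6 values.

6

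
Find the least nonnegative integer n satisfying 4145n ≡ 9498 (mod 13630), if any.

no solution

gcd(13630, 4145) = 5.
5 does not divide 9498, so the congruence has no solution.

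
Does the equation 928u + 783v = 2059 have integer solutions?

gcd(928, 783) = 29.
29 divides 2059, so integer solutions exist.

yes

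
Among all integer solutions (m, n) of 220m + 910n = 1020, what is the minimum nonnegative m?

46

gcd(910, 220) = 10.
10 divides 1020, so solutions exist.
By Bézout, 220*(29) + 910*(-7) = 10.
Scale by 1020/10 = 102: (m₀, n₀) = (2958, -714).
General solution: m = 2958 + 91t, n = -714 - 22t for integer t.
m ≥ 0: smallest is 2958 mod 91 = 46 (at t = -32), with n = -10.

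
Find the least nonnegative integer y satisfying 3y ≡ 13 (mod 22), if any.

19

gcd(22, 3):
  22 = 7*3 + 1
  3 = 3*1
so gcd(22, 3) = 1.
1 divides 13, so solutions exist.
Back-substitute for Bézout coefficients:
  1 = 22 - 7*3
  ... = 3*(-7) + 22*(1)
So 3*(-7) ≡ 1 (mod 22); multiply by 13: y ≡ -91 (mod 22).
Smallest nonnegative: y = -91 mod 22 = 19.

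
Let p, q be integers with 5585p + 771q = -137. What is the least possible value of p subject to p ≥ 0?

110

gcd(5585, 771) = 1  (5585 = 7·771 + 188, 771 = 4·188 + 19, 188 = 9·19 + 17, 19 = 1·17 + 2, 17 = 8·2 + 1, 2 = 2·1).
1 divides -137, so solutions exist.
Back-substituting, 5585·(365) + 771·(-2644) = 1.
Scale by -137/1 = -137: (p₀, q₀) = (-50005, 362228).
General solution: p = -50005 + 771t, q = 362228 - 5585t for integer t.
p ≥ 0: smallest is -50005 mod 771 = 110 (at t = 65), with q = -797.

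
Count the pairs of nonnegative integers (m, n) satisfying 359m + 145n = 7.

0

gcd(359, 145) = 1.
By Bézout, 359·(-21) + 145·(52) = 1.
One solution: (143, -354).
General: m = 143 + 145t, n = -354 - 359t.
m ≥ 0 ⇒ t ≥ 0; n ≥ 0 ⇒ t ≤ -1. So t ∈ [0, -1]: 0 solutions.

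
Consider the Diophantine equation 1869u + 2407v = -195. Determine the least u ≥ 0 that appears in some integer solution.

gcd(2407, 1869):
  2407 = 1*1869 + 538
  1869 = 3*538 + 255
  538 = 2*255 + 28
  255 = 9*28 + 3
  28 = 9*3 + 1
  3 = 3*1
so gcd(2407, 1869) = 1.
1 divides -195, so solutions exist.
Back-substitute for Bézout coefficients:
  1 = 28 - 9*3
  ... = 1869*(-774) + 2407*(601)
Scale by -195/1 = -195: (u₀, v₀) = (150930, -117195).
General solution: u = 150930 + 2407t, v = -117195 - 1869t for integer t.
u ≥ 0: smallest is 150930 mod 2407 = 1696 (at t = -62), with v = -1317.

1696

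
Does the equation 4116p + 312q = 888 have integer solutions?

yes

gcd(4116, 312):
  4116 = 13×312 + 60
  312 = 5×60 + 12
  60 = 5×12
so gcd(4116, 312) = 12.
12 divides 888, so integer solutions exist.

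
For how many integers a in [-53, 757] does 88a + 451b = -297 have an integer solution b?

20

gcd(451, 88) = 11.
By Bézout, 88*(-5) + 451*(1) = 11.
Particular solution: (12, -3).
General solution: a = 12 + 41t, b = -3 - 8t for integer t.
-53 ≤ 12 + 41t ≤ 757 gives t ∈ [-1, 18], which is 20 values.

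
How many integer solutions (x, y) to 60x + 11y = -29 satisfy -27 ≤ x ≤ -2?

gcd(60, 11) = 1.
By Bézout, 60·(-2) + 11·(11) = 1.
Particular solution: (3, -19).
General solution: x = 3 + 11t, y = -19 - 60t for integer t.
-27 ≤ 3 + 11t ≤ -2 gives t ∈ [-2, -1], which is 2 values.

2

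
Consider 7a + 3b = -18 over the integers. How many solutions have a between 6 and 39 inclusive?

gcd(7, 3) = 1.
By Bézout, 7·(1) + 3·(-2) = 1.
Particular solution: (0, -6).
General solution: a = 0 + 3t, b = -6 - 7t for integer t.
6 ≤ 0 + 3t ≤ 39 gives t ∈ [2, 13], which is 12 values.

12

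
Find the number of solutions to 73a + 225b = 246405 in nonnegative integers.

15

gcd(225, 73) = 1  (225 = 3×73 + 6, 73 = 12×6 + 1, 6 = 6×1).
Back-substituting, 73×(37) + 225×(-12) = 1.
Scale by 246405: one solution is (9116985, -2956860). Reduce a mod 225: (210, 1027).
General: a = 210 + 225t, b = 1027 - 73t.
a ≥ 0 ⇒ t ≥ 0; b ≥ 0 ⇒ t ≤ 14. So t ∈ [0, 14]: 15 solutions.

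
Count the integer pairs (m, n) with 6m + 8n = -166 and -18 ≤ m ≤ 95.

gcd(8, 6) = 2  (8 = 1*6 + 2, 6 = 3*2).
Back-substituting, 6*(-1) + 8*(1) = 2.
Scale by -83: particular solution (83, -83); reduce m mod 4: (3, -23).
General solution: m = 3 + 4t, n = -23 - 3t for integer t.
-18 ≤ 3 + 4t ≤ 95 gives t ∈ [-5, 23], which is 29 values.

29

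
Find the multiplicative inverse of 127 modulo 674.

69

gcd(674, 127) = 1.
By Bézout, 127·(69) + 674·(-13) = 1.
So 127·69 ≡ 1 (mod 674), and 69 mod 674 = 69.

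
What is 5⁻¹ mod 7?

3

gcd(7, 5) = 1  (7 = 1×5 + 2, 5 = 2×2 + 1, 2 = 2×1).
Back-substituting, 5×(3) + 7×(-2) = 1.
So 5×3 ≡ 1 (mod 7), and 3 mod 7 = 3.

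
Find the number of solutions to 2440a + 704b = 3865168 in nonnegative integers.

18

gcd(2440, 704):
  2440 = 3·704 + 328
  704 = 2·328 + 48
  328 = 6·48 + 40
  48 = 1·40 + 8
  40 = 5·8
so gcd(2440, 704) = 8.
Back-substitute for Bézout coefficients:
  8 = 48 - 1·40
  ... = 2440·(-15) + 704·(52)
Scale by 483146: one solution is (-7247190, 25123592). Reduce a mod 88: (50, 5317).
General: a = 50 + 88t, b = 5317 - 305t.
a ≥ 0 ⇒ t ≥ 0; b ≥ 0 ⇒ t ≤ 17. So t ∈ [0, 17]: 18 solutions.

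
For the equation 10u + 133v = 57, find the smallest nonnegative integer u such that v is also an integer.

19

gcd(133, 10) = 1.
1 divides 57, so solutions exist.
By Bézout, 10×(40) + 133×(-3) = 1.
Scale by 57/1 = 57: (u₀, v₀) = (2280, -171).
General solution: u = 2280 + 133t, v = -171 - 10t for integer t.
u ≥ 0: smallest is 2280 mod 133 = 19 (at t = -17), with v = -1.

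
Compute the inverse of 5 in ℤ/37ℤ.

gcd(37, 5) = 1.
By Bézout, 5*(15) + 37*(-2) = 1.
So 5*15 ≡ 1 (mod 37), and 15 mod 37 = 15.

15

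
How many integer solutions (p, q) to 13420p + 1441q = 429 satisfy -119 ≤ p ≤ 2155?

17

gcd(13420, 1441):
  13420 = 9×1441 + 451
  1441 = 3×451 + 88
  451 = 5×88 + 11
  88 = 8×11
so gcd(13420, 1441) = 11.
Back-substitute for Bézout coefficients:
  11 = 451 - 5×88
  ... = 13420×(16) + 1441×(-149)
Scale by 39: particular solution (624, -5811); reduce p mod 131: (100, -931).
General solution: p = 100 + 131t, q = -931 - 1220t for integer t.
-119 ≤ 100 + 131t ≤ 2155 gives t ∈ [-1, 15], which is 17 values.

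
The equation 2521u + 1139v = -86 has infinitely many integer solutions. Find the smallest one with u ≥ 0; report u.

384

gcd(2521, 1139) = 1.
1 divides -86, so solutions exist.
By Bézout, 2521·(75) + 1139·(-166) = 1.
Scale by -86/1 = -86: (u₀, v₀) = (-6450, 14276).
General solution: u = -6450 + 1139t, v = 14276 - 2521t for integer t.
u ≥ 0: smallest is -6450 mod 1139 = 384 (at t = 6), with v = -850.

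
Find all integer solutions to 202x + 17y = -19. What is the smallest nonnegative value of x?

gcd(202, 17):
  202 = 11*17 + 15
  17 = 1*15 + 2
  15 = 7*2 + 1
  2 = 2*1
so gcd(202, 17) = 1.
1 divides -19, so solutions exist.
Back-substitute for Bézout coefficients:
  1 = 15 - 7*2
  ... = 202*(8) + 17*(-95)
Scale by -19/1 = -19: (x₀, y₀) = (-152, 1805).
General solution: x = -152 + 17t, y = 1805 - 202t for integer t.
x ≥ 0: smallest is -152 mod 17 = 1 (at t = 9), with y = -13.

1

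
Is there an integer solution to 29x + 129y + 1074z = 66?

gcd(129, 29) = 1.
gcd(1, 1074) = 1.
1 divides 66, so integer solutions exist.

yes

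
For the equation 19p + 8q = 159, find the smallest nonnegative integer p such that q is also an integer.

5

gcd(19, 8) = 1  (19 = 2*8 + 3, 8 = 2*3 + 2, 3 = 1*2 + 1, 2 = 2*1).
1 divides 159, so solutions exist.
Back-substituting, 19*(3) + 8*(-7) = 1.
Scale by 159/1 = 159: (p₀, q₀) = (477, -1113).
General solution: p = 477 + 8t, q = -1113 - 19t for integer t.
p ≥ 0: smallest is 477 mod 8 = 5 (at t = -59), with q = 8.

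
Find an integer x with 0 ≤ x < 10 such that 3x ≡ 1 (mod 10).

7

gcd(10, 3) = 1.
By Bézout, 3*(-3) + 10*(1) = 1.
So 3*-3 ≡ 1 (mod 10), and -3 mod 10 = 7.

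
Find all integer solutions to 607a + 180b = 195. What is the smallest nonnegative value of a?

gcd(607, 180):
  607 = 3×180 + 67
  180 = 2×67 + 46
  67 = 1×46 + 21
  46 = 2×21 + 4
  21 = 5×4 + 1
  4 = 4×1
so gcd(607, 180) = 1.
1 divides 195, so solutions exist.
Back-substitute for Bézout coefficients:
  1 = 21 - 5×4
  ... = 607×(43) + 180×(-145)
Scale by 195/1 = 195: (a₀, b₀) = (8385, -28275).
General solution: a = 8385 + 180t, b = -28275 - 607t for integer t.
a ≥ 0: smallest is 8385 mod 180 = 105 (at t = -46), with b = -353.

105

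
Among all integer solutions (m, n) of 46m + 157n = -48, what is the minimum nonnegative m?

gcd(157, 46):
  157 = 3·46 + 19
  46 = 2·19 + 8
  19 = 2·8 + 3
  8 = 2·3 + 2
  3 = 1·2 + 1
  2 = 2·1
so gcd(157, 46) = 1.
1 divides -48, so solutions exist.
Back-substitute for Bézout coefficients:
  1 = 3 - 1·2
  ... = 46·(-58) + 157·(17)
Scale by -48/1 = -48: (m₀, n₀) = (2784, -816).
General solution: m = 2784 + 157t, n = -816 - 46t for integer t.
m ≥ 0: smallest is 2784 mod 157 = 115 (at t = -17), with n = -34.

115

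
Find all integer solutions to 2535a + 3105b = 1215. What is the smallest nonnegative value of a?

gcd(3105, 2535) = 15.
15 divides 1215, so solutions exist.
By Bézout, 2535·(49) + 3105·(-40) = 15.
Scale by 1215/15 = 81: (a₀, b₀) = (3969, -3240).
General solution: a = 3969 + 207t, b = -3240 - 169t for integer t.
a ≥ 0: smallest is 3969 mod 207 = 36 (at t = -19), with b = -29.

36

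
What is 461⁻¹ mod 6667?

gcd(6667, 461) = 1  (6667 = 14*461 + 213, 461 = 2*213 + 35, 213 = 6*35 + 3, 35 = 11*3 + 2, 3 = 1*2 + 1, 2 = 2*1).
Back-substituting, 461*(-2285) + 6667*(158) = 1.
So 461*-2285 ≡ 1 (mod 6667), and -2285 mod 6667 = 4382.

4382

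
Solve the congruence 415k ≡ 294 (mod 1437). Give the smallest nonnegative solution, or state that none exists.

gcd(1437, 415):
  1437 = 3×415 + 192
  415 = 2×192 + 31
  192 = 6×31 + 6
  31 = 5×6 + 1
  6 = 6×1
so gcd(1437, 415) = 1.
1 divides 294, so solutions exist.
Back-substitute for Bézout coefficients:
  1 = 31 - 5×6
  ... = 415×(232) + 1437×(-67)
So 415×(232) ≡ 1 (mod 1437); multiply by 294: k ≡ 68208 (mod 1437).
Smallest nonnegative: k = 68208 mod 1437 = 669.

669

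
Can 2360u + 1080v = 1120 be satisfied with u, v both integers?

gcd(2360, 1080) = 40  (2360 = 2·1080 + 200, 1080 = 5·200 + 80, 200 = 2·80 + 40, 80 = 2·40).
40 divides 1120, so integer solutions exist.

yes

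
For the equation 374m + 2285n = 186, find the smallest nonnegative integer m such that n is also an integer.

1589

gcd(2285, 374):
  2285 = 6×374 + 41
  374 = 9×41 + 5
  41 = 8×5 + 1
  5 = 5×1
so gcd(2285, 374) = 1.
1 divides 186, so solutions exist.
Back-substitute for Bézout coefficients:
  1 = 41 - 8×5
  ... = 374×(-446) + 2285×(73)
Scale by 186/1 = 186: (m₀, n₀) = (-82956, 13578).
General solution: m = -82956 + 2285t, n = 13578 - 374t for integer t.
m ≥ 0: smallest is -82956 mod 2285 = 1589 (at t = 37), with n = -260.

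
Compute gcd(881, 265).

1

gcd(881, 265):
  881 = 3×265 + 86
  265 = 3×86 + 7
  86 = 12×7 + 2
  7 = 3×2 + 1
  2 = 2×1
so gcd(881, 265) = 1.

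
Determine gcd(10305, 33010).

gcd(33010, 10305):
  33010 = 3·10305 + 2095
  10305 = 4·2095 + 1925
  2095 = 1·1925 + 170
  1925 = 11·170 + 55
  170 = 3·55 + 5
  55 = 11·5
so gcd(33010, 10305) = 5.

5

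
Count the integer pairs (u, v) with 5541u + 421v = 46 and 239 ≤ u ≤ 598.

1

gcd(5541, 421) = 1  (5541 = 13·421 + 68, 421 = 6·68 + 13, 68 = 5·13 + 3, 13 = 4·3 + 1, 3 = 3·1).
Back-substituting, 5541·(-130) + 421·(1711) = 1.
Scale by 46: particular solution (-5980, 78706); reduce u mod 421: (335, -4409).
General solution: u = 335 + 421t, v = -4409 - 5541t for integer t.
239 ≤ 335 + 421t ≤ 598 gives t ∈ [0, 0], which is 1 value.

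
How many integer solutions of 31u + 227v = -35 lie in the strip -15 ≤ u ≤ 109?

0

gcd(227, 31) = 1  (227 = 7×31 + 10, 31 = 3×10 + 1, 10 = 10×1).
Back-substituting, 31×(22) + 227×(-3) = 1.
Scale by -35: particular solution (-770, 105); reduce u mod 227: (138, -19).
General solution: u = 138 + 227t, v = -19 - 31t for integer t.
-15 ≤ 138 + 227t ≤ 109 gives t ∈ [0, -1], which is 0 values.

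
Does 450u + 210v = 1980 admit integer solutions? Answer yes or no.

gcd(450, 210) = 30  (450 = 2×210 + 30, 210 = 7×30).
30 divides 1980, so integer solutions exist.

yes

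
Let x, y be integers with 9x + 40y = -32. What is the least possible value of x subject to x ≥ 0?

32

gcd(40, 9):
  40 = 4×9 + 4
  9 = 2×4 + 1
  4 = 4×1
so gcd(40, 9) = 1.
1 divides -32, so solutions exist.
Back-substitute for Bézout coefficients:
  1 = 9 - 2×4
  ... = 9×(9) + 40×(-2)
Scale by -32/1 = -32: (x₀, y₀) = (-288, 64).
General solution: x = -288 + 40t, y = 64 - 9t for integer t.
x ≥ 0: smallest is -288 mod 40 = 32 (at t = 8), with y = -8.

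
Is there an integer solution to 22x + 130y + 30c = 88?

gcd(130, 22):
  130 = 5*22 + 20
  22 = 1*20 + 2
  20 = 10*2
so gcd(130, 22) = 2.
gcd(2, 30) = 2.
2 divides 88, so integer solutions exist.

yes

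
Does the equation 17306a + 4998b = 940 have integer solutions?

no

gcd(17306, 4998) = 34  (17306 = 3×4998 + 2312, 4998 = 2×2312 + 374, 2312 = 6×374 + 68, 374 = 5×68 + 34, 68 = 2×34).
34 does not divide 940 (remainder 22), so no integer solutions.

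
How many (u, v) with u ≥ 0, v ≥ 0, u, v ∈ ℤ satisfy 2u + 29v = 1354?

24

gcd(29, 2) = 1  (29 = 14×2 + 1, 2 = 2×1).
Back-substituting, 2×(-14) + 29×(1) = 1.
Scale by 1354: one solution is (-18956, 1354). Reduce u mod 29: (10, 46).
General: u = 10 + 29t, v = 46 - 2t.
u ≥ 0 ⇒ t ≥ 0; v ≥ 0 ⇒ t ≤ 23. So t ∈ [0, 23]: 24 solutions.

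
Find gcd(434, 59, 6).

1

gcd(434, 59):
  434 = 7*59 + 21
  59 = 2*21 + 17
  21 = 1*17 + 4
  17 = 4*4 + 1
  4 = 4*1
so gcd(434, 59) = 1.
gcd(1, 6) = 1.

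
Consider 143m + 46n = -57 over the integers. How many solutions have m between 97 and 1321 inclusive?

27

gcd(143, 46) = 1.
By Bézout, 143*(-9) + 46*(28) = 1.
Particular solution: (7, -23).
General solution: m = 7 + 46t, n = -23 - 143t for integer t.
97 ≤ 7 + 46t ≤ 1321 gives t ∈ [2, 28], which is 27 values.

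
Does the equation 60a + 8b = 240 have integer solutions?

gcd(60, 8):
  60 = 7*8 + 4
  8 = 2*4
so gcd(60, 8) = 4.
4 divides 240, so integer solutions exist.

yes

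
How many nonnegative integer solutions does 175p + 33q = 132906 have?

23

gcd(175, 33):
  175 = 5·33 + 10
  33 = 3·10 + 3
  10 = 3·3 + 1
  3 = 3·1
so gcd(175, 33) = 1.
Back-substitute for Bézout coefficients:
  1 = 10 - 3·3
  ... = 175·(10) + 33·(-53)
Scale by 132906: one solution is (1329060, -7044018). Reduce p mod 33: (18, 3932).
General: p = 18 + 33t, q = 3932 - 175t.
p ≥ 0 ⇒ t ≥ 0; q ≥ 0 ⇒ t ≤ 22. So t ∈ [0, 22]: 23 solutions.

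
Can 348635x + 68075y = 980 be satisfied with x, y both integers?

gcd(348635, 68075) = 35  (348635 = 5·68075 + 8260, 68075 = 8·8260 + 1995, 8260 = 4·1995 + 280, 1995 = 7·280 + 35, 280 = 8·35).
35 divides 980, so integer solutions exist.

yes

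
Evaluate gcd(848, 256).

gcd(848, 256) = 16  (848 = 3·256 + 80, 256 = 3·80 + 16, 80 = 5·16).

16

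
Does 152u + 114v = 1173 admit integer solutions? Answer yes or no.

no

gcd(152, 114):
  152 = 1·114 + 38
  114 = 3·38
so gcd(152, 114) = 38.
38 does not divide 1173 (remainder 33), so no integer solutions.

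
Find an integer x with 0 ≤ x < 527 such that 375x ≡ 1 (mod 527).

52

gcd(527, 375):
  527 = 1×375 + 152
  375 = 2×152 + 71
  152 = 2×71 + 10
  71 = 7×10 + 1
  10 = 10×1
so gcd(527, 375) = 1.
Back-substitute for Bézout coefficients:
  1 = 71 - 7×10
  ... = 375×(52) + 527×(-37)
So 375×52 ≡ 1 (mod 527), and 52 mod 527 = 52.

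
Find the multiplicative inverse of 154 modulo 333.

253

gcd(333, 154) = 1  (333 = 2*154 + 25, 154 = 6*25 + 4, 25 = 6*4 + 1, 4 = 4*1).
Back-substituting, 154*(-80) + 333*(37) = 1.
So 154*-80 ≡ 1 (mod 333), and -80 mod 333 = 253.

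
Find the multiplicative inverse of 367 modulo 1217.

gcd(1217, 367):
  1217 = 3*367 + 116
  367 = 3*116 + 19
  116 = 6*19 + 2
  19 = 9*2 + 1
  2 = 2*1
so gcd(1217, 367) = 1.
Back-substitute for Bézout coefficients:
  1 = 19 - 9*2
  ... = 367*(577) + 1217*(-174)
So 367*577 ≡ 1 (mod 1217), and 577 mod 1217 = 577.

577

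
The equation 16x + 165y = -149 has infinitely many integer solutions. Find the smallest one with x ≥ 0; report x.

1

gcd(165, 16):
  165 = 10*16 + 5
  16 = 3*5 + 1
  5 = 5*1
so gcd(165, 16) = 1.
1 divides -149, so solutions exist.
Back-substitute for Bézout coefficients:
  1 = 16 - 3*5
  ... = 16*(31) + 165*(-3)
Scale by -149/1 = -149: (x₀, y₀) = (-4619, 447).
General solution: x = -4619 + 165t, y = 447 - 16t for integer t.
x ≥ 0: smallest is -4619 mod 165 = 1 (at t = 28), with y = -1.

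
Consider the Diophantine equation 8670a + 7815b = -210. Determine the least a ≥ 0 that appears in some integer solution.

146

gcd(8670, 7815):
  8670 = 1·7815 + 855
  7815 = 9·855 + 120
  855 = 7·120 + 15
  120 = 8·15
so gcd(8670, 7815) = 15.
15 divides -210, so solutions exist.
Back-substitute for Bézout coefficients:
  15 = 855 - 7·120
  ... = 8670·(64) + 7815·(-71)
Scale by -210/15 = -14: (a₀, b₀) = (-896, 994).
General solution: a = -896 + 521t, b = 994 - 578t for integer t.
a ≥ 0: smallest is -896 mod 521 = 146 (at t = 2), with b = -162.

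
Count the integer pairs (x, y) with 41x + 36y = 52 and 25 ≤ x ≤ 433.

12

gcd(41, 36) = 1  (41 = 1·36 + 5, 36 = 7·5 + 1, 5 = 5·1).
Back-substituting, 41·(-7) + 36·(8) = 1.
Scale by 52: particular solution (-364, 416); reduce x mod 36: (32, -35).
General solution: x = 32 + 36t, y = -35 - 41t for integer t.
25 ≤ 32 + 36t ≤ 433 gives t ∈ [0, 11], which is 12 values.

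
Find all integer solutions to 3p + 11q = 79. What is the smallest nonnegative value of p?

gcd(11, 3):
  11 = 3×3 + 2
  3 = 1×2 + 1
  2 = 2×1
so gcd(11, 3) = 1.
1 divides 79, so solutions exist.
Back-substitute for Bézout coefficients:
  1 = 3 - 1×2
  ... = 3×(4) + 11×(-1)
Scale by 79/1 = 79: (p₀, q₀) = (316, -79).
General solution: p = 316 + 11t, q = -79 - 3t for integer t.
p ≥ 0: smallest is 316 mod 11 = 8 (at t = -28), with q = 5.

8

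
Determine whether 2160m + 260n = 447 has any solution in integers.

no

gcd(2160, 260):
  2160 = 8*260 + 80
  260 = 3*80 + 20
  80 = 4*20
so gcd(2160, 260) = 20.
20 does not divide 447 (remainder 7), so no integer solutions.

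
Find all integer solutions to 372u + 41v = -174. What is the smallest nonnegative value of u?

gcd(372, 41):
  372 = 9·41 + 3
  41 = 13·3 + 2
  3 = 1·2 + 1
  2 = 2·1
so gcd(372, 41) = 1.
1 divides -174, so solutions exist.
Back-substitute for Bézout coefficients:
  1 = 3 - 1·2
  ... = 372·(14) + 41·(-127)
Scale by -174/1 = -174: (u₀, v₀) = (-2436, 22098).
General solution: u = -2436 + 41t, v = 22098 - 372t for integer t.
u ≥ 0: smallest is -2436 mod 41 = 24 (at t = 60), with v = -222.

24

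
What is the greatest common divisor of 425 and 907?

1

gcd(907, 425):
  907 = 2·425 + 57
  425 = 7·57 + 26
  57 = 2·26 + 5
  26 = 5·5 + 1
  5 = 5·1
so gcd(907, 425) = 1.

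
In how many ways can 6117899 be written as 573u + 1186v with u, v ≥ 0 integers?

gcd(1186, 573) = 1  (1186 = 2·573 + 40, 573 = 14·40 + 13, 40 = 3·13 + 1, 13 = 13·1).
Back-substituting, 573·(-89) + 1186·(43) = 1.
Scale by 6117899: one solution is (-544493011, 263069657). Reduce u mod 1186: (775, 4784).
General: u = 775 + 1186t, v = 4784 - 573t.
u ≥ 0 ⇒ t ≥ 0; v ≥ 0 ⇒ t ≤ 8. So t ∈ [0, 8]: 9 solutions.

9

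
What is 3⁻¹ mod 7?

gcd(7, 3):
  7 = 2×3 + 1
  3 = 3×1
so gcd(7, 3) = 1.
Back-substitute for Bézout coefficients:
  1 = 7 - 2×3
  ... = 3×(-2) + 7×(1)
So 3×-2 ≡ 1 (mod 7), and -2 mod 7 = 5.

5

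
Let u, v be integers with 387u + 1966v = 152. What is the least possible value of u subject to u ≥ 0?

gcd(1966, 387) = 1.
1 divides 152, so solutions exist.
By Bézout, 387·(-127) + 1966·(25) = 1.
Scale by 152/1 = 152: (u₀, v₀) = (-19304, 3800).
General solution: u = -19304 + 1966t, v = 3800 - 387t for integer t.
u ≥ 0: smallest is -19304 mod 1966 = 356 (at t = 10), with v = -70.

356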